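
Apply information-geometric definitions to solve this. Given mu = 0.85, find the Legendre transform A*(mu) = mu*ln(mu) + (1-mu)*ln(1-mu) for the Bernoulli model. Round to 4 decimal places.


Legendre transform for Bernoulli:
A*(mu) = mu*log(mu) + (1-mu)*log(1-mu).
mu = 0.85, 1-mu = 0.15.
mu*log(mu) = 0.85*log(0.85) = -0.138141.
(1-mu)*log(1-mu) = 0.15*log(0.15) = -0.284568.
A* = -0.138141 + -0.284568 = -0.4227

-0.4227


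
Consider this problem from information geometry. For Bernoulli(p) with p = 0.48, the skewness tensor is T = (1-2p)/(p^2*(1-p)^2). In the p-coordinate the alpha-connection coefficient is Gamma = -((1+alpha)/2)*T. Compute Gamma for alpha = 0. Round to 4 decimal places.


Skewness (Amari-Chentsov) tensor: T = (1-2p)/(p^2*(1-p)^2).
p = 0.48, 1-2p = 0.04, p^2 = 0.2304, (1-p)^2 = 0.2704.
T = 0.04/(0.2304 * 0.2704) = 0.642053.
In the p-coordinate, Gamma^(alpha) = Gamma^(0) - (alpha/2)*T with Gamma^(0) = (1/2)*g'(p) = -T/2,
so Gamma^(alpha) = -((1+alpha)/2)*T.
alpha = 0, -(1+alpha)/2 = -0.5.
Gamma = -0.5 * 0.642053 = -0.3210

-0.3210


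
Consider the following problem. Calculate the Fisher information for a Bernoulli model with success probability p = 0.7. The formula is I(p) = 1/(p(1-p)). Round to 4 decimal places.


For Bernoulli(p), Fisher information is I(p) = 1/(p*(1-p)).
p = 0.7, 1-p = 0.3.
p*(1-p) = 0.21.
I(p) = 1/0.21 = 4.7619

4.7619


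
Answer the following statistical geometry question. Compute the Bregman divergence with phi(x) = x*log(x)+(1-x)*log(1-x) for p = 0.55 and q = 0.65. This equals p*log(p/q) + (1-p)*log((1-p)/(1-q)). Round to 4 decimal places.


Bregman divergence with negative entropy generator:
D = p*log(p/q) + (1-p)*log((1-p)/(1-q)).
p = 0.55, q = 0.65.
p*log(p/q) = 0.55*log(0.55/0.65) = -0.09188.
(1-p)*log((1-p)/(1-q)) = 0.45*log(0.45/0.35) = 0.113091.
D = -0.09188 + 0.113091 = 0.0212

0.0212


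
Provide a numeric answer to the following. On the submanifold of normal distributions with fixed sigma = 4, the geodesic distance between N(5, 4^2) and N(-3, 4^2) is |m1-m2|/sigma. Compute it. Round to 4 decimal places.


On the fixed-variance normal subfamily, geodesic distance = |m1-m2|/sigma.
|5 - -3| = 8.
sigma = 4.
d = 8/4 = 2.0000

2.0000


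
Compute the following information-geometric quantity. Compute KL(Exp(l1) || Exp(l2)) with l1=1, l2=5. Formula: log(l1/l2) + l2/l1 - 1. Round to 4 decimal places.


KL divergence for exponential family:
KL = log(l1/l2) + l2/l1 - 1.
log(1/5) = -1.609438.
5/1 = 5.0.
KL = -1.609438 + 5.0 - 1 = 2.3906

2.3906


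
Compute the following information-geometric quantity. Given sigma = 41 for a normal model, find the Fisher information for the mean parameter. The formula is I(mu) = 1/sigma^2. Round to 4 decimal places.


The Fisher information for the mean of a normal distribution is I(mu) = 1/sigma^2.
sigma = 41, so sigma^2 = 1681.
I(mu) = 1/1681 = 0.0006

0.0006


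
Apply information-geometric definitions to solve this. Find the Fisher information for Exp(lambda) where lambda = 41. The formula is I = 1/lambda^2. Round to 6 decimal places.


Fisher information for exponential: I(lambda) = 1/lambda^2.
lambda = 41, lambda^2 = 1681.
I = 1/1681 = 0.000595

0.000595


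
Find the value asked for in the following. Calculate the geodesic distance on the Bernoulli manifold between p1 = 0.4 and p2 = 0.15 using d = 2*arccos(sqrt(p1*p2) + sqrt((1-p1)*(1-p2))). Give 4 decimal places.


Geodesic distance on Bernoulli manifold:
d(p1,p2) = 2*arccos(sqrt(p1*p2) + sqrt((1-p1)*(1-p2))).
sqrt(p1*p2) = sqrt(0.4*0.15) = 0.244949.
sqrt((1-p1)*(1-p2)) = sqrt(0.6*0.85) = 0.714143.
arg = 0.244949 + 0.714143 = 0.959092.
d = 2*arccos(0.959092) = 0.5740

0.5740


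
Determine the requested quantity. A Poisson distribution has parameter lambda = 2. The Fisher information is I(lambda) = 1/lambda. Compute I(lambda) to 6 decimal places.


Fisher information for Poisson: I(lambda) = 1/lambda.
lambda = 2.
I(lambda) = 1/2 = 0.500000

0.500000


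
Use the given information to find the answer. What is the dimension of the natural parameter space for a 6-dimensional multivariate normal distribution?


Exponential family dimension calculation:
For 6-dim MVN: mean has 6 params, covariance has 6*7/2 = 21 unique entries.
Total dim = 6 + 21 = 27.

27


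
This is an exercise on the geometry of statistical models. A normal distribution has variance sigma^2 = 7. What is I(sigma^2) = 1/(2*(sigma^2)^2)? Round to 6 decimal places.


Fisher information for variance: I(sigma^2) = 1/(2*sigma^4).
sigma^2 = 7, so sigma^4 = 49.
I = 1/(2*49) = 1/98 = 0.010204

0.010204


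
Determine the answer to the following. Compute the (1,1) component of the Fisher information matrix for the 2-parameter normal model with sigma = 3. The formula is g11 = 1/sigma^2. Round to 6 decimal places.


For the 2-parameter normal family, the Fisher metric has:
  g11 = 1/sigma^2, g22 = 2/sigma^2.
sigma = 3, sigma^2 = 9.
g11 = 0.111111

0.111111


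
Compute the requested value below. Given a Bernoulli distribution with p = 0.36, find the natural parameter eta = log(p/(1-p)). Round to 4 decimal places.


Natural parameter for Bernoulli: eta = log(p/(1-p)).
p = 0.36, 1-p = 0.64.
p/(1-p) = 0.5625.
eta = log(0.5625) = -0.5754

-0.5754


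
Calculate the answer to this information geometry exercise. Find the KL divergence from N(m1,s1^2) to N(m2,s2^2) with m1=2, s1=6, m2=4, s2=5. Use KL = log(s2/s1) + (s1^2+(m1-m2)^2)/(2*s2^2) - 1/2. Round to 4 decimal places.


KL divergence between normal distributions:
KL = log(s2/s1) + (s1^2 + (m1-m2)^2)/(2*s2^2) - 1/2.
log(5/6) = -0.182322.
(6^2 + (2-4)^2)/(2*5^2) = (36 + 4)/50 = 0.8.
KL = -0.182322 + 0.8 - 0.5 = 0.1177

0.1177


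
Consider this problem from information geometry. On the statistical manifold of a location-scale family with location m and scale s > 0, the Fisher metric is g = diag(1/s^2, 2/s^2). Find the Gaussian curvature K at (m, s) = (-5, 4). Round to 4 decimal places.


The metric has the form g = (A dm^2 + B ds^2)/s^2 with A = 1, B = 2.
Substitute u = sqrt(A/B)*m: g = B*(du^2 + ds^2)/s^2, i.e. B times the
Poincare upper half-plane metric, which has constant Gaussian curvature -1.
Scaling a 2D metric by a constant c divides the Gaussian curvature by c,
so K = -1/B = -1/(2) = -0.5000 everywhere (the point (m, s) = (-5, 4) is irrelevant:
the curvature is constant).
The requested Gaussian curvature is K = -0.5000.

-0.5000


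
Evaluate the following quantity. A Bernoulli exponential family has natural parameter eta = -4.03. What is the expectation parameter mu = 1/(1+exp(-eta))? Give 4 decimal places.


Dual coordinate (expectation parameter) for Bernoulli:
mu = 1/(1+exp(-eta)).
eta = -4.03.
exp(-eta) = exp(4.03) = 56.260911.
mu = 1/(1+56.260911) = 0.0175

0.0175


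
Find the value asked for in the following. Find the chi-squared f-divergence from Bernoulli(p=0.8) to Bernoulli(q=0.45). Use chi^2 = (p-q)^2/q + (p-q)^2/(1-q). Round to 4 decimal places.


Chi-squared divergence between Bernoulli distributions:
chi^2 = (p-q)^2/q + (p-q)^2/(1-q).
p = 0.8, q = 0.45, p-q = 0.35.
(p-q)^2 = 0.1225.
term1 = 0.1225/0.45 = 0.272222.
term2 = 0.1225/0.55 = 0.222727.
chi^2 = 0.272222 + 0.222727 = 0.4949

0.4949


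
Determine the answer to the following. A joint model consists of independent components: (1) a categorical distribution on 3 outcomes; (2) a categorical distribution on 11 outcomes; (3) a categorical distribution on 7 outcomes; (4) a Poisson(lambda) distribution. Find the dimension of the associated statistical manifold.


The dimension of a statistical manifold equals the number of free
(independent) real parameters of the model. For a product of independent
blocks the parameter counts add.
- categorical on 3 outcomes (probabilities sum to 1): 3-1 = 2.
- categorical on 11 outcomes (probabilities sum to 1): 11-1 = 10.
- categorical on 7 outcomes (probabilities sum to 1): 7-1 = 6.
- Poisson (lambda): 1.
Total = 2 + 10 + 6 + 1 = 19.
Dimension = 19

19


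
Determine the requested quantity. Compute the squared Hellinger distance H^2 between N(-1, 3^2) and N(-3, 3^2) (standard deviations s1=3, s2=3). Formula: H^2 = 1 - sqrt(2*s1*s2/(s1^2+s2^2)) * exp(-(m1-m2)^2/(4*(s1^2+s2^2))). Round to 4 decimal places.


Squared Hellinger distance for Gaussians:
H^2 = 1 - sqrt(2*s1*s2/(s1^2+s2^2)) * exp(-(m1-m2)^2/(4*(s1^2+s2^2))).
s1^2 = 9, s2^2 = 9, s1^2+s2^2 = 18.
sqrt(2*3*3/(18)) = 1.0.
(m1-m2)^2 = (2)^2 = 4.
exp(-4/(4*18)) = exp(-0.055556) = 0.945959.
H^2 = 1 - 1.0*0.945959 = 0.0540

0.0540


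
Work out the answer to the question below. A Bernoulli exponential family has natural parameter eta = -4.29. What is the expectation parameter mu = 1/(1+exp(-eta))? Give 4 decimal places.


Dual coordinate (expectation parameter) for Bernoulli:
mu = 1/(1+exp(-eta)).
eta = -4.29.
exp(-eta) = exp(4.29) = 72.966468.
mu = 1/(1+72.966468) = 0.0135

0.0135


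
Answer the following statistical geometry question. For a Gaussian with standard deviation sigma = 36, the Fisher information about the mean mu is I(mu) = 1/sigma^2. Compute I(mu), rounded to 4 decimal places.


The Fisher information for the mean of a normal distribution is I(mu) = 1/sigma^2.
sigma = 36, so sigma^2 = 1296.
I(mu) = 1/1296 = 0.0008

0.0008


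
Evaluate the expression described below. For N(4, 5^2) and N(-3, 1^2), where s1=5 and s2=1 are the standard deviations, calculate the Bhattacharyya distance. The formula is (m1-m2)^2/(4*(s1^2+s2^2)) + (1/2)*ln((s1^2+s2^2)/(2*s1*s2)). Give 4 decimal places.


Bhattacharyya distance between two Gaussians:
DB = (m1-m2)^2/(4*(s1^2+s2^2)) + (1/2)*ln((s1^2+s2^2)/(2*s1*s2)).
(m1-m2)^2 = (7)^2 = 49.
s1^2+s2^2 = 25 + 1 = 26.
term1 = 49/104 = 0.471154.
term2 = 0.5*ln(26/10.0) = 0.477756.
DB = 0.471154 + 0.477756 = 0.9489

0.9489


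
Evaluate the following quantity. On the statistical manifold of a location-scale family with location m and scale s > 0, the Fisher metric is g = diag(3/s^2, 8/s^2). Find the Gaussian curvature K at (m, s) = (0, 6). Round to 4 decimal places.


The metric has the form g = (A dm^2 + B ds^2)/s^2 with A = 3, B = 8.
Substitute u = sqrt(A/B)*m: g = B*(du^2 + ds^2)/s^2, i.e. B times the
Poincare upper half-plane metric, which has constant Gaussian curvature -1.
Scaling a 2D metric by a constant c divides the Gaussian curvature by c,
so K = -1/B = -1/(8) = -0.1250 everywhere (the point (m, s) = (0, 6) is irrelevant:
the curvature is constant).
The requested Gaussian curvature is K = -0.1250.

-0.1250


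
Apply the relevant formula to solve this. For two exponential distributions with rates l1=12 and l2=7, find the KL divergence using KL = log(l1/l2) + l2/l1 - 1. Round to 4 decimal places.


KL divergence for exponential family:
KL = log(l1/l2) + l2/l1 - 1.
log(12/7) = 0.538997.
7/12 = 0.583333.
KL = 0.538997 + 0.583333 - 1 = 0.1223

0.1223


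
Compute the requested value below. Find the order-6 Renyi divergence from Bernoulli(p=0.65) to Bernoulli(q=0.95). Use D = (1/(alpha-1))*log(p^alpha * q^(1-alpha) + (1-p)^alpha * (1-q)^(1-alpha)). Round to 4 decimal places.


Renyi divergence of order alpha between Bernoulli distributions:
D = (1/(alpha-1))*log(p^alpha * q^(1-alpha) + (1-p)^alpha * (1-q)^(1-alpha)).
alpha = 6, p = 0.65, q = 0.95.
p^alpha * q^(1-alpha) = 0.65^6 * 0.95^-5 = 0.097468.
(1-p)^alpha * (1-q)^(1-alpha) = 0.35^6 * 0.05^-5 = 5882.45.
sum = 0.097468 + 5882.45 = 5882.547468.
D = (1/5)*log(5882.547468) = 1.7359

1.7359


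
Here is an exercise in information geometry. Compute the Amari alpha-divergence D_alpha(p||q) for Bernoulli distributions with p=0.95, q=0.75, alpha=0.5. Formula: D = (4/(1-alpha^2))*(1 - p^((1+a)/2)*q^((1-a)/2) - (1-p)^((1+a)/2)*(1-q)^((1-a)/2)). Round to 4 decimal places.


Amari alpha-divergence:
D = (4/(1-alpha^2))*(1 - p^((1+a)/2)*q^((1-a)/2) - (1-p)^((1+a)/2)*(1-q)^((1-a)/2)).
alpha = 0.5, p = 0.95, q = 0.75.
e1 = (1+alpha)/2 = 0.75, e2 = (1-alpha)/2 = 0.25.
t1 = p^e1 * q^e2 = 0.95^0.75 * 0.75^0.25 = 0.895484.
t2 = (1-p)^e1 * (1-q)^e2 = 0.05^0.75 * 0.25^0.25 = 0.074767.
4/(1-alpha^2) = 5.333333.
D = 5.333333*(1 - 0.895484 - 0.074767) = 0.1587

0.1587


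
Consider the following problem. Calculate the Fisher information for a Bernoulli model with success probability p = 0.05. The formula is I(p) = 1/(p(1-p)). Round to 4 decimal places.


For Bernoulli(p), Fisher information is I(p) = 1/(p*(1-p)).
p = 0.05, 1-p = 0.95.
p*(1-p) = 0.0475.
I(p) = 1/0.0475 = 21.0526

21.0526


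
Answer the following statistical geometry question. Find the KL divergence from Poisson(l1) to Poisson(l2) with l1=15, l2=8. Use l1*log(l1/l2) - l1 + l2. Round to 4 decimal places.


KL divergence for Poisson:
KL = l1*log(l1/l2) - l1 + l2.
l1 = 15, l2 = 8.
log(15/8) = 0.628609.
l1*log(l1/l2) = 15 * 0.628609 = 9.42913.
KL = 9.42913 - 15 + 8 = 2.4291

2.4291


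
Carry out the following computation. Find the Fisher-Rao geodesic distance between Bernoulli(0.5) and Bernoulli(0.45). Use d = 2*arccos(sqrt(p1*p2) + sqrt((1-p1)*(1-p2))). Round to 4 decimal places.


Geodesic distance on Bernoulli manifold:
d(p1,p2) = 2*arccos(sqrt(p1*p2) + sqrt((1-p1)*(1-p2))).
sqrt(p1*p2) = sqrt(0.5*0.45) = 0.474342.
sqrt((1-p1)*(1-p2)) = sqrt(0.5*0.55) = 0.524404.
arg = 0.474342 + 0.524404 = 0.998746.
d = 2*arccos(0.998746) = 0.1002

0.1002


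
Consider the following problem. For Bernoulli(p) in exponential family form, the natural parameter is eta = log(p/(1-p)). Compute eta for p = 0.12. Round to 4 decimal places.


Natural parameter for Bernoulli: eta = log(p/(1-p)).
p = 0.12, 1-p = 0.88.
p/(1-p) = 0.136364.
eta = log(0.136364) = -1.9924

-1.9924


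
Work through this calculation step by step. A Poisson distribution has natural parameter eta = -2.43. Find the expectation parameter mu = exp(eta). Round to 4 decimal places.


Expectation parameter for Poisson exponential family:
mu = exp(eta).
eta = -2.43.
mu = exp(-2.43) = 0.0880

0.0880


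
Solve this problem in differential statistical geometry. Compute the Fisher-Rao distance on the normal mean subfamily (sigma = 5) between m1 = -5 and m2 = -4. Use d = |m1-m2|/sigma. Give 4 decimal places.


On the fixed-variance normal subfamily, geodesic distance = |m1-m2|/sigma.
|-5 - -4| = 1.
sigma = 5.
d = 1/5 = 0.2000

0.2000


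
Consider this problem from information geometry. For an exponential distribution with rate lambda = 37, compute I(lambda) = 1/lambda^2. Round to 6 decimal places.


Fisher information for exponential: I(lambda) = 1/lambda^2.
lambda = 37, lambda^2 = 1369.
I = 1/1369 = 0.000730

0.000730


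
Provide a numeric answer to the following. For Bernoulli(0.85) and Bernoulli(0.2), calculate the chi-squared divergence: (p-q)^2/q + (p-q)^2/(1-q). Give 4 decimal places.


Chi-squared divergence between Bernoulli distributions:
chi^2 = (p-q)^2/q + (p-q)^2/(1-q).
p = 0.85, q = 0.2, p-q = 0.65.
(p-q)^2 = 0.4225.
term1 = 0.4225/0.2 = 2.1125.
term2 = 0.4225/0.8 = 0.528125.
chi^2 = 2.1125 + 0.528125 = 2.6406

2.6406


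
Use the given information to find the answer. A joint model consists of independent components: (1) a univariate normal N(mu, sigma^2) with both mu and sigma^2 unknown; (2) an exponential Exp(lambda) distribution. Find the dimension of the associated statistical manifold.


The dimension of a statistical manifold equals the number of free
(independent) real parameters of the model. For a product of independent
blocks the parameter counts add.
- normal (mu, sigma^2): 2.
- exponential (lambda): 1.
Total = 2 + 1 = 3.
Dimension = 3

3


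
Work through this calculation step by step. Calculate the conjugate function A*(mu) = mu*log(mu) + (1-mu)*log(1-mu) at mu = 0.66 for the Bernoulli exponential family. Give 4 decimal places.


Legendre transform for Bernoulli:
A*(mu) = mu*log(mu) + (1-mu)*log(1-mu).
mu = 0.66, 1-mu = 0.34.
mu*log(mu) = 0.66*log(0.66) = -0.27424.
(1-mu)*log(1-mu) = 0.34*log(0.34) = -0.366795.
A* = -0.27424 + -0.366795 = -0.6410

-0.6410


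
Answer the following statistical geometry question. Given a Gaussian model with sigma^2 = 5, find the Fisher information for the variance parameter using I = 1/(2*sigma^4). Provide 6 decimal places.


Fisher information for variance: I(sigma^2) = 1/(2*sigma^4).
sigma^2 = 5, so sigma^4 = 25.
I = 1/(2*25) = 1/50 = 0.020000

0.020000


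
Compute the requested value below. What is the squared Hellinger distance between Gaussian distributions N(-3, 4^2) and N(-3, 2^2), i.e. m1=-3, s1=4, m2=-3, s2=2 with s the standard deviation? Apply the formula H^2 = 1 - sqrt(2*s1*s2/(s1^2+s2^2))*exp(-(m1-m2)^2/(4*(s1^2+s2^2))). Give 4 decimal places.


Squared Hellinger distance for Gaussians:
H^2 = 1 - sqrt(2*s1*s2/(s1^2+s2^2)) * exp(-(m1-m2)^2/(4*(s1^2+s2^2))).
s1^2 = 16, s2^2 = 4, s1^2+s2^2 = 20.
sqrt(2*4*2/(20)) = 0.894427.
(m1-m2)^2 = (0)^2 = 0.
exp(-0/(4*20)) = exp(0.0) = 1.0.
H^2 = 1 - 0.894427*1.0 = 0.1056

0.1056


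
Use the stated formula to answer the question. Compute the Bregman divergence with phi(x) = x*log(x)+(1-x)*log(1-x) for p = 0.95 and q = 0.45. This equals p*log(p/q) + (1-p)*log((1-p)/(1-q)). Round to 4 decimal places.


Bregman divergence with negative entropy generator:
D = p*log(p/q) + (1-p)*log((1-p)/(1-q)).
p = 0.95, q = 0.45.
p*log(p/q) = 0.95*log(0.95/0.45) = 0.709854.
(1-p)*log((1-p)/(1-q)) = 0.05*log(0.05/0.55) = -0.119895.
D = 0.709854 + -0.119895 = 0.5900

0.5900


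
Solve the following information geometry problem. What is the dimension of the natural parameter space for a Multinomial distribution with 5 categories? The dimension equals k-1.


Exponential family dimension calculation:
For Multinomial with k=5 categories, dim = k-1 = 4.

4


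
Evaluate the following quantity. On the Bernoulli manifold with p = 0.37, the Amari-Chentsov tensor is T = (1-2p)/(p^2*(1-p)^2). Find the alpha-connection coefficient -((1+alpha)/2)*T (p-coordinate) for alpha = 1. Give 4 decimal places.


Skewness (Amari-Chentsov) tensor: T = (1-2p)/(p^2*(1-p)^2).
p = 0.37, 1-2p = 0.26, p^2 = 0.1369, (1-p)^2 = 0.3969.
T = 0.26/(0.1369 * 0.3969) = 4.785076.
In the p-coordinate, Gamma^(alpha) = Gamma^(0) - (alpha/2)*T with Gamma^(0) = (1/2)*g'(p) = -T/2,
so Gamma^(alpha) = -((1+alpha)/2)*T.
alpha = 1, -(1+alpha)/2 = -1.0.
Gamma = -1.0 * 4.785076 = -4.7851

-4.7851


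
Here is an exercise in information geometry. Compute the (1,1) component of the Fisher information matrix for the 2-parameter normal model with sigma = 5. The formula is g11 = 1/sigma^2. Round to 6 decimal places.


For the 2-parameter normal family, the Fisher metric has:
  g11 = 1/sigma^2, g22 = 2/sigma^2.
sigma = 5, sigma^2 = 25.
g11 = 0.040000

0.040000


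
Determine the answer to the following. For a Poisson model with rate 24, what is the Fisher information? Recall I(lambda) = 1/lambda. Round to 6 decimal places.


Fisher information for Poisson: I(lambda) = 1/lambda.
lambda = 24.
I(lambda) = 1/24 = 0.041667

0.041667


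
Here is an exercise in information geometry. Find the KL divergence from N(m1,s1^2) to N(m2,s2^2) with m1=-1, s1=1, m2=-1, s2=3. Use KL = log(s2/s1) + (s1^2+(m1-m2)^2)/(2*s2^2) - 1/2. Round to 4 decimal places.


KL divergence between normal distributions:
KL = log(s2/s1) + (s1^2 + (m1-m2)^2)/(2*s2^2) - 1/2.
log(3/1) = 1.098612.
(1^2 + (-1--1)^2)/(2*3^2) = (1 + 0)/18 = 0.055556.
KL = 1.098612 + 0.055556 - 0.5 = 0.6542

0.6542


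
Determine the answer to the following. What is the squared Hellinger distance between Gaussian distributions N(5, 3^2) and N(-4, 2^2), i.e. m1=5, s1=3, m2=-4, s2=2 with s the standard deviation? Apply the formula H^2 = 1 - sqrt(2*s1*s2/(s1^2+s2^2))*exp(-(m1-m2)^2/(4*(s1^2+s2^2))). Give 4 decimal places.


Squared Hellinger distance for Gaussians:
H^2 = 1 - sqrt(2*s1*s2/(s1^2+s2^2)) * exp(-(m1-m2)^2/(4*(s1^2+s2^2))).
s1^2 = 9, s2^2 = 4, s1^2+s2^2 = 13.
sqrt(2*3*2/(13)) = 0.960769.
(m1-m2)^2 = (9)^2 = 81.
exp(-81/(4*13)) = exp(-1.557692) = 0.210622.
H^2 = 1 - 0.960769*0.210622 = 0.7976

0.7976


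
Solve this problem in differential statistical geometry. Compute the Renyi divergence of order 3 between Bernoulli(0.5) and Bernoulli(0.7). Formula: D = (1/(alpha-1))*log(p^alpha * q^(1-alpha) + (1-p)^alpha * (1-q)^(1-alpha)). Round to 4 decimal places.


Renyi divergence of order alpha between Bernoulli distributions:
D = (1/(alpha-1))*log(p^alpha * q^(1-alpha) + (1-p)^alpha * (1-q)^(1-alpha)).
alpha = 3, p = 0.5, q = 0.7.
p^alpha * q^(1-alpha) = 0.5^3 * 0.7^-2 = 0.255102.
(1-p)^alpha * (1-q)^(1-alpha) = 0.5^3 * 0.3^-2 = 1.388889.
sum = 0.255102 + 1.388889 = 1.643991.
D = (1/2)*log(1.643991) = 0.2486

0.2486


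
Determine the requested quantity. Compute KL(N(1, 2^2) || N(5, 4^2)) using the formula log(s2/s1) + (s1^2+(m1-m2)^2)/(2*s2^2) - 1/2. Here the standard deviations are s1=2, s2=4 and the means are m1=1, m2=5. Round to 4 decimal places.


KL divergence between normal distributions:
KL = log(s2/s1) + (s1^2 + (m1-m2)^2)/(2*s2^2) - 1/2.
log(4/2) = 0.693147.
(2^2 + (1-5)^2)/(2*4^2) = (4 + 16)/32 = 0.625.
KL = 0.693147 + 0.625 - 0.5 = 0.8181

0.8181


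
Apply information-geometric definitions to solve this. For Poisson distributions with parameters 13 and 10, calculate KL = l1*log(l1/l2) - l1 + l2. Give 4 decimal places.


KL divergence for Poisson:
KL = l1*log(l1/l2) - l1 + l2.
l1 = 13, l2 = 10.
log(13/10) = 0.262364.
l1*log(l1/l2) = 13 * 0.262364 = 3.410735.
KL = 3.410735 - 13 + 10 = 0.4107

0.4107


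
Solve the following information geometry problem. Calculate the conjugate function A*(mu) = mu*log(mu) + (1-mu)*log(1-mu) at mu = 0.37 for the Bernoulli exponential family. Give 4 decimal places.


Legendre transform for Bernoulli:
A*(mu) = mu*log(mu) + (1-mu)*log(1-mu).
mu = 0.37, 1-mu = 0.63.
mu*log(mu) = 0.37*log(0.37) = -0.367873.
(1-mu)*log(1-mu) = 0.63*log(0.63) = -0.291082.
A* = -0.367873 + -0.291082 = -0.6590

-0.6590


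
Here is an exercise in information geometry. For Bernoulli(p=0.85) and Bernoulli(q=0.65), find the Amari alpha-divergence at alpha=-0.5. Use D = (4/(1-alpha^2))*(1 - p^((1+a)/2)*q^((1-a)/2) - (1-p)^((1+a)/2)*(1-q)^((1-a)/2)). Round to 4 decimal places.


Amari alpha-divergence:
D = (4/(1-alpha^2))*(1 - p^((1+a)/2)*q^((1-a)/2) - (1-p)^((1+a)/2)*(1-q)^((1-a)/2)).
alpha = -0.5, p = 0.85, q = 0.65.
e1 = (1+alpha)/2 = 0.25, e2 = (1-alpha)/2 = 0.75.
t1 = p^e1 * q^e2 = 0.85^0.25 * 0.65^0.75 = 0.695088.
t2 = (1-p)^e1 * (1-q)^e2 = 0.15^0.25 * 0.35^0.75 = 0.283187.
4/(1-alpha^2) = 5.333333.
D = 5.333333*(1 - 0.695088 - 0.283187) = 0.1159

0.1159


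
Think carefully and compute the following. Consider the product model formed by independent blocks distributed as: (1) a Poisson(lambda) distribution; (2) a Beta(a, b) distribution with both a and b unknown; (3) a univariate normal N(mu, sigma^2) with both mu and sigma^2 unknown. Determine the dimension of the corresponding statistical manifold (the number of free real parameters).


The dimension of a statistical manifold equals the number of free
(independent) real parameters of the model. For a product of independent
blocks the parameter counts add.
- Poisson (lambda): 1.
- Beta (a, b): 2.
- normal (mu, sigma^2): 2.
Total = 1 + 2 + 2 = 5.
Dimension = 5

5


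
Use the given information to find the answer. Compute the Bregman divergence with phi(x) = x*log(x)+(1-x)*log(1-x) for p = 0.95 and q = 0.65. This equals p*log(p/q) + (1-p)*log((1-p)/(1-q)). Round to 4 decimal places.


Bregman divergence with negative entropy generator:
D = p*log(p/q) + (1-p)*log((1-p)/(1-q)).
p = 0.95, q = 0.65.
p*log(p/q) = 0.95*log(0.95/0.65) = 0.360515.
(1-p)*log((1-p)/(1-q)) = 0.05*log(0.05/0.35) = -0.097296.
D = 0.360515 + -0.097296 = 0.2632

0.2632


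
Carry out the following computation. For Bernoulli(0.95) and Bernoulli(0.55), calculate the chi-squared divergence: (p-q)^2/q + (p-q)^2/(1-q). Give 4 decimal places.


Chi-squared divergence between Bernoulli distributions:
chi^2 = (p-q)^2/q + (p-q)^2/(1-q).
p = 0.95, q = 0.55, p-q = 0.4.
(p-q)^2 = 0.16.
term1 = 0.16/0.55 = 0.290909.
term2 = 0.16/0.45 = 0.355556.
chi^2 = 0.290909 + 0.355556 = 0.6465

0.6465


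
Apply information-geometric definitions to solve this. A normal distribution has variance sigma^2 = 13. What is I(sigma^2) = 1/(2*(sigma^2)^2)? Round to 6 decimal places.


Fisher information for variance: I(sigma^2) = 1/(2*sigma^4).
sigma^2 = 13, so sigma^4 = 169.
I = 1/(2*169) = 1/338 = 0.002959

0.002959


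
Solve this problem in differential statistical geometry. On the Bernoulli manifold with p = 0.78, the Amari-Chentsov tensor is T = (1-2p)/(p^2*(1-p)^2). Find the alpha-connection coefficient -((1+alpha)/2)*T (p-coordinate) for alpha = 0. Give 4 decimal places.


Skewness (Amari-Chentsov) tensor: T = (1-2p)/(p^2*(1-p)^2).
p = 0.78, 1-2p = -0.56, p^2 = 0.6084, (1-p)^2 = 0.0484.
T = -0.56/(0.6084 * 0.0484) = -19.017502.
In the p-coordinate, Gamma^(alpha) = Gamma^(0) - (alpha/2)*T with Gamma^(0) = (1/2)*g'(p) = -T/2,
so Gamma^(alpha) = -((1+alpha)/2)*T.
alpha = 0, -(1+alpha)/2 = -0.5.
Gamma = -0.5 * -19.017502 = 9.5088

9.5088


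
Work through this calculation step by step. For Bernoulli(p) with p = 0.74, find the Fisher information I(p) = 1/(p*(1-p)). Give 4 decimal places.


For Bernoulli(p), Fisher information is I(p) = 1/(p*(1-p)).
p = 0.74, 1-p = 0.26.
p*(1-p) = 0.1924.
I(p) = 1/0.1924 = 5.1975

5.1975


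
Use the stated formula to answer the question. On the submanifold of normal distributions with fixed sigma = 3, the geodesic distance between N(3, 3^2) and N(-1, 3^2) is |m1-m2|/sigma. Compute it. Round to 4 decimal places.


On the fixed-variance normal subfamily, geodesic distance = |m1-m2|/sigma.
|3 - -1| = 4.
sigma = 3.
d = 4/3 = 1.3333

1.3333


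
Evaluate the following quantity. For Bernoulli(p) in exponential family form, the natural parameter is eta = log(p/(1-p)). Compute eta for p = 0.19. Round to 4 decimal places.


Natural parameter for Bernoulli: eta = log(p/(1-p)).
p = 0.19, 1-p = 0.81.
p/(1-p) = 0.234568.
eta = log(0.234568) = -1.4500

-1.4500


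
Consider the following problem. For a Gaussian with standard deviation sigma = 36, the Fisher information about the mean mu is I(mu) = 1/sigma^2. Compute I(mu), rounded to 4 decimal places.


The Fisher information for the mean of a normal distribution is I(mu) = 1/sigma^2.
sigma = 36, so sigma^2 = 1296.
I(mu) = 1/1296 = 0.0008

0.0008


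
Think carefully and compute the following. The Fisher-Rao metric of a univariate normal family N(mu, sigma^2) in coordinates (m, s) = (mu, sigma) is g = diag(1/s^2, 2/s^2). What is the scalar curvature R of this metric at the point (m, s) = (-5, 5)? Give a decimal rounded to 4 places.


The metric has the form g = (A dm^2 + B ds^2)/s^2 with A = 1, B = 2.
Substitute u = sqrt(A/B)*m: g = B*(du^2 + ds^2)/s^2, i.e. B times the
Poincare upper half-plane metric, which has constant Gaussian curvature -1.
Scaling a 2D metric by a constant c divides the Gaussian curvature by c,
so K = -1/B = -1/(2) = -0.5000 everywhere (the point (m, s) = (-5, 5) is irrelevant:
the curvature is constant).
Scalar curvature in dimension 2: R = 2K = -2/(2) = -1.0000.

-1.0000


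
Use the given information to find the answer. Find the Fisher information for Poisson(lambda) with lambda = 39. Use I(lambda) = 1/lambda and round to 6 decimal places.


Fisher information for Poisson: I(lambda) = 1/lambda.
lambda = 39.
I(lambda) = 1/39 = 0.025641

0.025641


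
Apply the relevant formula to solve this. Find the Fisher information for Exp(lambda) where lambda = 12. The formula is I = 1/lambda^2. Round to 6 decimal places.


Fisher information for exponential: I(lambda) = 1/lambda^2.
lambda = 12, lambda^2 = 144.
I = 1/144 = 0.006944

0.006944


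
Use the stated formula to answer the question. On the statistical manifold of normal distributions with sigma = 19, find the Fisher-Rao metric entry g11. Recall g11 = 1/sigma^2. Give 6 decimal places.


For the 2-parameter normal family, the Fisher metric has:
  g11 = 1/sigma^2, g22 = 2/sigma^2.
sigma = 19, sigma^2 = 361.
g11 = 0.002770

0.002770


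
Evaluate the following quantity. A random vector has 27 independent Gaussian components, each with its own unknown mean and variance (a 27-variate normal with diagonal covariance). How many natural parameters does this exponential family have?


Exponential family dimension calculation:
Each univariate normal has two natural parameters (mu/sigma^2 and -1/(2 sigma^2)).
With 27 independent components, dim = 2 * 27 = 54.

54


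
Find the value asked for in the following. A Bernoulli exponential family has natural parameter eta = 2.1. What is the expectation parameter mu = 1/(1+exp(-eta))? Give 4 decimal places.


Dual coordinate (expectation parameter) for Bernoulli:
mu = 1/(1+exp(-eta)).
eta = 2.1.
exp(-eta) = exp(-2.1) = 0.122456.
mu = 1/(1+0.122456) = 0.8909

0.8909


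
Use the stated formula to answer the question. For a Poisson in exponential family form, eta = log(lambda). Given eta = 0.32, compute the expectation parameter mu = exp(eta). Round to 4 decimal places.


Expectation parameter for Poisson exponential family:
mu = exp(eta).
eta = 0.32.
mu = exp(0.32) = 1.3771

1.3771


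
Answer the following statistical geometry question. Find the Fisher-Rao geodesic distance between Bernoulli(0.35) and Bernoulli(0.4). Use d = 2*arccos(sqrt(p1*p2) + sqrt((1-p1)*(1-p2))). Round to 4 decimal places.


Geodesic distance on Bernoulli manifold:
d(p1,p2) = 2*arccos(sqrt(p1*p2) + sqrt((1-p1)*(1-p2))).
sqrt(p1*p2) = sqrt(0.35*0.4) = 0.374166.
sqrt((1-p1)*(1-p2)) = sqrt(0.65*0.6) = 0.6245.
arg = 0.374166 + 0.6245 = 0.998666.
d = 2*arccos(0.998666) = 0.1033

0.1033


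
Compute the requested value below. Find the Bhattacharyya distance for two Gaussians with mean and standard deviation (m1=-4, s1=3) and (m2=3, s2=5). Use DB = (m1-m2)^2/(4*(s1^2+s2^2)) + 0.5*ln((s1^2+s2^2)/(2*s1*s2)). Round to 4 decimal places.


Bhattacharyya distance between two Gaussians:
DB = (m1-m2)^2/(4*(s1^2+s2^2)) + (1/2)*ln((s1^2+s2^2)/(2*s1*s2)).
(m1-m2)^2 = (-7)^2 = 49.
s1^2+s2^2 = 9 + 25 = 34.
term1 = 49/136 = 0.360294.
term2 = 0.5*ln(34/30.0) = 0.062582.
DB = 0.360294 + 0.062582 = 0.4229

0.4229


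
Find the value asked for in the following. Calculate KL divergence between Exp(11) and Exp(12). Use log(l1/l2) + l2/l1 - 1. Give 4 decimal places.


KL divergence for exponential family:
KL = log(l1/l2) + l2/l1 - 1.
log(11/12) = -0.087011.
12/11 = 1.090909.
KL = -0.087011 + 1.090909 - 1 = 0.0039

0.0039


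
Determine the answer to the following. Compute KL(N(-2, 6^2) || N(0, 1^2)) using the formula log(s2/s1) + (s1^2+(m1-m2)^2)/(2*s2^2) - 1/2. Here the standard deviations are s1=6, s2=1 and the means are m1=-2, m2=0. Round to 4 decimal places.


KL divergence between normal distributions:
KL = log(s2/s1) + (s1^2 + (m1-m2)^2)/(2*s2^2) - 1/2.
log(1/6) = -1.791759.
(6^2 + (-2-0)^2)/(2*1^2) = (36 + 4)/2 = 20.0.
KL = -1.791759 + 20.0 - 0.5 = 17.7082

17.7082


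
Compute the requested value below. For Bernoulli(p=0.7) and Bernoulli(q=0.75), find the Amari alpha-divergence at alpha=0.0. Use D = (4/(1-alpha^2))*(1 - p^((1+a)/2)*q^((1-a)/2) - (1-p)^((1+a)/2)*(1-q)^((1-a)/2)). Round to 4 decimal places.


Amari alpha-divergence:
D = (4/(1-alpha^2))*(1 - p^((1+a)/2)*q^((1-a)/2) - (1-p)^((1+a)/2)*(1-q)^((1-a)/2)).
alpha = 0.0, p = 0.7, q = 0.75.
e1 = (1+alpha)/2 = 0.5, e2 = (1-alpha)/2 = 0.5.
t1 = p^e1 * q^e2 = 0.7^0.5 * 0.75^0.5 = 0.724569.
t2 = (1-p)^e1 * (1-q)^e2 = 0.3^0.5 * 0.25^0.5 = 0.273861.
4/(1-alpha^2) = 4.0.
D = 4.0*(1 - 0.724569 - 0.273861) = 0.0063

0.0063


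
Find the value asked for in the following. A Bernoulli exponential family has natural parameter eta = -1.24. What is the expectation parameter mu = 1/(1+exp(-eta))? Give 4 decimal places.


Dual coordinate (expectation parameter) for Bernoulli:
mu = 1/(1+exp(-eta)).
eta = -1.24.
exp(-eta) = exp(1.24) = 3.455613.
mu = 1/(1+3.455613) = 0.2244

0.2244


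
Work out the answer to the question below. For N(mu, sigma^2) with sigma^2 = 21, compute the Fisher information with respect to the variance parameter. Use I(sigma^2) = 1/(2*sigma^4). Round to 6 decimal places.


Fisher information for variance: I(sigma^2) = 1/(2*sigma^4).
sigma^2 = 21, so sigma^4 = 441.
I = 1/(2*441) = 1/882 = 0.001134

0.001134


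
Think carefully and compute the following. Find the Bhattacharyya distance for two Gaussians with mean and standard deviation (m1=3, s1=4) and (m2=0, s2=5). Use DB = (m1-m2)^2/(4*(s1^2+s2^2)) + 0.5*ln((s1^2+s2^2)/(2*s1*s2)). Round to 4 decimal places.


Bhattacharyya distance between two Gaussians:
DB = (m1-m2)^2/(4*(s1^2+s2^2)) + (1/2)*ln((s1^2+s2^2)/(2*s1*s2)).
(m1-m2)^2 = (3)^2 = 9.
s1^2+s2^2 = 16 + 25 = 41.
term1 = 9/164 = 0.054878.
term2 = 0.5*ln(41/40.0) = 0.012346.
DB = 0.054878 + 0.012346 = 0.0672

0.0672


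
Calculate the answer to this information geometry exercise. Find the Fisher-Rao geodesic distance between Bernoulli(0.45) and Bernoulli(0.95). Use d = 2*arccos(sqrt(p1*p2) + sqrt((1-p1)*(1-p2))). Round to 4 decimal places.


Geodesic distance on Bernoulli manifold:
d(p1,p2) = 2*arccos(sqrt(p1*p2) + sqrt((1-p1)*(1-p2))).
sqrt(p1*p2) = sqrt(0.45*0.95) = 0.653835.
sqrt((1-p1)*(1-p2)) = sqrt(0.55*0.05) = 0.165831.
arg = 0.653835 + 0.165831 = 0.819666.
d = 2*arccos(0.819666) = 1.2199

1.2199


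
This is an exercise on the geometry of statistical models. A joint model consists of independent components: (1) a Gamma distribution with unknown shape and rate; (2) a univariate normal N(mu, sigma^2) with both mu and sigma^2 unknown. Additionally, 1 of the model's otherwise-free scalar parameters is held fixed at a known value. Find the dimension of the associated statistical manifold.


The dimension of a statistical manifold equals the number of free
(independent) real parameters of the model. For a product of independent
blocks the parameter counts add.
- Gamma (shape, rate): 2.
- normal (mu, sigma^2): 2.
Total = 2 + 2 = 4.
1 parameter(s) fixed at known values: 4 - 1 = 3.
Dimension = 3

3


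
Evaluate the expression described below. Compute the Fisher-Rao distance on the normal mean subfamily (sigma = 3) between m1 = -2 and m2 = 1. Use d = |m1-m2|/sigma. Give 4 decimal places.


On the fixed-variance normal subfamily, geodesic distance = |m1-m2|/sigma.
|-2 - 1| = 3.
sigma = 3.
d = 3/3 = 1.0000

1.0000


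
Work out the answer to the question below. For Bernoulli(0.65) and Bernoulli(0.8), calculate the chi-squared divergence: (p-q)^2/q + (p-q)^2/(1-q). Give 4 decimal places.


Chi-squared divergence between Bernoulli distributions:
chi^2 = (p-q)^2/q + (p-q)^2/(1-q).
p = 0.65, q = 0.8, p-q = -0.15.
(p-q)^2 = 0.0225.
term1 = 0.0225/0.8 = 0.028125.
term2 = 0.0225/0.2 = 0.1125.
chi^2 = 0.028125 + 0.1125 = 0.1406

0.1406


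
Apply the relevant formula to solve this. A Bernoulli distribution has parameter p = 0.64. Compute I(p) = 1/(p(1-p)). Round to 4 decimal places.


For Bernoulli(p), Fisher information is I(p) = 1/(p*(1-p)).
p = 0.64, 1-p = 0.36.
p*(1-p) = 0.2304.
I(p) = 1/0.2304 = 4.3403

4.3403


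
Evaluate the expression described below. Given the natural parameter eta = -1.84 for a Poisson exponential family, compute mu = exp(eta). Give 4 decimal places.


Expectation parameter for Poisson exponential family:
mu = exp(eta).
eta = -1.84.
mu = exp(-1.84) = 0.1588

0.1588


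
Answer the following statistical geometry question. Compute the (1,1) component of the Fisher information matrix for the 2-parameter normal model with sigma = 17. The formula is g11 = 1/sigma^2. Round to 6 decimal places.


For the 2-parameter normal family, the Fisher metric has:
  g11 = 1/sigma^2, g22 = 2/sigma^2.
sigma = 17, sigma^2 = 289.
g11 = 0.003460

0.003460


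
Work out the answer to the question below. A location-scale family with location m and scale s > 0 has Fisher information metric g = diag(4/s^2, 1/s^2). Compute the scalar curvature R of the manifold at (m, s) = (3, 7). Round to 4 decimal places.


The metric has the form g = (A dm^2 + B ds^2)/s^2 with A = 4, B = 1.
Substitute u = sqrt(A/B)*m: g = B*(du^2 + ds^2)/s^2, i.e. B times the
Poincare upper half-plane metric, which has constant Gaussian curvature -1.
Scaling a 2D metric by a constant c divides the Gaussian curvature by c,
so K = -1/B = -1/(1) = -1.0000 everywhere (the point (m, s) = (3, 7) is irrelevant:
the curvature is constant).
Scalar curvature in dimension 2: R = 2K = -2/(1) = -2.0000.

-2.0000


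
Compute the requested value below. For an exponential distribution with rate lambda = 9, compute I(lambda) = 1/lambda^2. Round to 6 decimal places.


Fisher information for exponential: I(lambda) = 1/lambda^2.
lambda = 9, lambda^2 = 81.
I = 1/81 = 0.012346

0.012346


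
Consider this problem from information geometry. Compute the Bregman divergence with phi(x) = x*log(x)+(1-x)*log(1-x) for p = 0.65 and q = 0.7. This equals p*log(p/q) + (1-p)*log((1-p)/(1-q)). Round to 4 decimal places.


Bregman divergence with negative entropy generator:
D = p*log(p/q) + (1-p)*log((1-p)/(1-q)).
p = 0.65, q = 0.7.
p*log(p/q) = 0.65*log(0.65/0.7) = -0.04817.
(1-p)*log((1-p)/(1-q)) = 0.35*log(0.35/0.3) = 0.053953.
D = -0.04817 + 0.053953 = 0.0058

0.0058


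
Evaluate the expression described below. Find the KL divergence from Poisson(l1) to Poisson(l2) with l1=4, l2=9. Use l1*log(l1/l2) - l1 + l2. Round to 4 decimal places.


KL divergence for Poisson:
KL = l1*log(l1/l2) - l1 + l2.
l1 = 4, l2 = 9.
log(4/9) = -0.81093.
l1*log(l1/l2) = 4 * -0.81093 = -3.243721.
KL = -3.243721 - 4 + 9 = 1.7563

1.7563


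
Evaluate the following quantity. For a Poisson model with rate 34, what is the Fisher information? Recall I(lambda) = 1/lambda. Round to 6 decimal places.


Fisher information for Poisson: I(lambda) = 1/lambda.
lambda = 34.
I(lambda) = 1/34 = 0.029412

0.029412


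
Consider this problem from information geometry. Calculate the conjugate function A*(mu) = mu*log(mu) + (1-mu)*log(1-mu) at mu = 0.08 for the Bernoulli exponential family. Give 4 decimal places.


Legendre transform for Bernoulli:
A*(mu) = mu*log(mu) + (1-mu)*log(1-mu).
mu = 0.08, 1-mu = 0.92.
mu*log(mu) = 0.08*log(0.08) = -0.202058.
(1-mu)*log(1-mu) = 0.92*log(0.92) = -0.076711.
A* = -0.202058 + -0.076711 = -0.2788

-0.2788


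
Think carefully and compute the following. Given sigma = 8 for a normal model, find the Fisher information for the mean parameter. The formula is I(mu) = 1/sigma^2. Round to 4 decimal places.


The Fisher information for the mean of a normal distribution is I(mu) = 1/sigma^2.
sigma = 8, so sigma^2 = 64.
I(mu) = 1/64 = 0.0156

0.0156


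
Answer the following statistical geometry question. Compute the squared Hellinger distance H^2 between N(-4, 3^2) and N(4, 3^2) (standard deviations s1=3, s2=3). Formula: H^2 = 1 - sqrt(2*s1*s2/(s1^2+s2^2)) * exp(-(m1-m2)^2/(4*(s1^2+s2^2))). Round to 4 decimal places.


Squared Hellinger distance for Gaussians:
H^2 = 1 - sqrt(2*s1*s2/(s1^2+s2^2)) * exp(-(m1-m2)^2/(4*(s1^2+s2^2))).
s1^2 = 9, s2^2 = 9, s1^2+s2^2 = 18.
sqrt(2*3*3/(18)) = 1.0.
(m1-m2)^2 = (-8)^2 = 64.
exp(-64/(4*18)) = exp(-0.888889) = 0.411112.
H^2 = 1 - 1.0*0.411112 = 0.5889

0.5889


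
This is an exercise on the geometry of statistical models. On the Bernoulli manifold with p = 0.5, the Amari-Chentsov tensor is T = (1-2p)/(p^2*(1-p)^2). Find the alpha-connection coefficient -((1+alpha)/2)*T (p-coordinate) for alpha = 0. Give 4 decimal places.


Skewness (Amari-Chentsov) tensor: T = (1-2p)/(p^2*(1-p)^2).
p = 0.5, 1-2p = 0.0, p^2 = 0.25, (1-p)^2 = 0.25.
T = 0.0/(0.25 * 0.25) = 0.0.
In the p-coordinate, Gamma^(alpha) = Gamma^(0) - (alpha/2)*T with Gamma^(0) = (1/2)*g'(p) = -T/2,
so Gamma^(alpha) = -((1+alpha)/2)*T.
alpha = 0, -(1+alpha)/2 = -0.5.
Gamma = -0.5 * 0.0 = 0.0000

0.0000


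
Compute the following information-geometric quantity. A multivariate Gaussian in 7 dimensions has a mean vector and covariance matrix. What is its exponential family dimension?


Exponential family dimension calculation:
For 7-dim MVN: mean has 7 params, covariance has 7*8/2 = 28 unique entries.
Total dim = 7 + 28 = 35.

35
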